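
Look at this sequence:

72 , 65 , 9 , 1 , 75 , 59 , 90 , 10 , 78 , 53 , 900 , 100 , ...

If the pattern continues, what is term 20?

Taking every 4th term gives 4 separate tracks.
Subsequence A is 72, 75, 78, which is linear: a_n = 69 + 3·n.
Subsequence B is 65, 59, 53, which is arithmetic, step −6.
Subsequence C is 9, 90, 900, which is geometric, ×10 each step.
Subsequence D is 1, 10, 100, which is powers 10^0, 10^1, 10^2, ….
The 20th slot belongs to subsequence D; its 5th term is 10000.

10000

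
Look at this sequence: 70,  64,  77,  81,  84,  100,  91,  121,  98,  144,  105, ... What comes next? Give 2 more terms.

Positions 1, 3, 5, … form one subsequence and positions 2, 4, 6, … form another.
Track A is 70, 77, 84, 91, 98, 105, which is linear: a_n = 63 + 7·n.
Track B is 64, 81, 100, 121, 144, which is the squares 8², 9², 10², ….
Position 12 falls in track B as its term 6, giving 169.
The 13th slot belongs to track A; its 7th term is 112.

169, 112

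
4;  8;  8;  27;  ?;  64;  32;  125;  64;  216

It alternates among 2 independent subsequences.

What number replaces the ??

The terms cycle through 2 interleaved subsequences.
Track A: 4, 8, ?, 32, 64 — successive powers of 2.
Track B: 8, 27, 64, 125, 216 — the cubes 2³, 3³, 4³, ….
The gap is track A's term 3; the rule gives 16.

16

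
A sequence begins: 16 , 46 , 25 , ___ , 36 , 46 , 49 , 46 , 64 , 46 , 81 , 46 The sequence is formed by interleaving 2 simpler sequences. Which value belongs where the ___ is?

The terms cycle through 2 interleaved subsequences.
Track A: 16, 25, 36, 49, 64, 81 (perfect squares starting at 4²).
Track B: 46, ?, 46, 46, 46, 46 (constant 46).
So the missing entry in track B is 46.

46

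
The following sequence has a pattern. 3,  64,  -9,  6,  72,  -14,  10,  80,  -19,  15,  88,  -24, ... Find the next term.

Taking every 3rd term gives 3 separate tracks.
Track A = 3, 6, 10, 15: the triangular numbers T_2, T_3, ….
Track B = 64, 72, 80, 88: adding 8 each time.
Track C = -9, -14, -19, -24: subtracting 5 each time.
The 13th slot belongs to track A; its 5th term is 21.

21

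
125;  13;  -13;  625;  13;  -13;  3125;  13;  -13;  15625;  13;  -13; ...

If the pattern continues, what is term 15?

Reading positions in blocks of 3 reveals the pattern ABB — 2 tracks woven together.
Subsequence A is 125, 625, 3125, 15625, which is powers of 5.
Subsequence B is 13, -13, 13, -13, 13, -13, 13, -13, which is oscillating between 13 and -13.
Term 15 comes from subsequence B (its 10th entry): -13.

-13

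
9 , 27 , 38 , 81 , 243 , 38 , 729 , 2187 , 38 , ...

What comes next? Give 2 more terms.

Reading positions in blocks of 3 reveals the pattern AAB — 2 tracks woven together.
Stream A: 9, 27, 81, 243, 729, 2187. Geometric, ×3 each step.
Stream B: 38, 38, 38. Always 38.
Position 10 → stream A, term 7 = 6561.
The 11th slot belongs to stream A; its 8th term is 19683.

6561, 19683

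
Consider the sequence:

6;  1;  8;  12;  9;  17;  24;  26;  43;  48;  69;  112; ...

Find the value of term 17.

474

Reading positions in blocks of 3 reveals the pattern ABB — 2 tracks woven together.
Subsequence A = 6, 12, 24, 48: multiplying by 2 each time.
Subsequence B = 1, 8, 9, 17, 26, 43, 69, 112: Fibonacci-style (each term is the sum of the two before it).
Term 17 comes from subsequence B (its 11th entry): 474.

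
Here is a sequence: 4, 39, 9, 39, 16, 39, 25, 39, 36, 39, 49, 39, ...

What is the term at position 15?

The terms cycle through 2 interleaved subsequences.
Stream A = 4, 9, 16, 25, 36, 49: the squares 2², 3², 4², ….
Stream B = 39, 39, 39, 39, 39, 39: constant 39.
The 15th slot belongs to stream A; its 8th term is 81.

81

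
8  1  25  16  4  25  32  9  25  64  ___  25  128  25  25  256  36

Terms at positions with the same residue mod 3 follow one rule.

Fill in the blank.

Split by position mod 3: positions 1, 4, 7, … form one track, and each other residue class forms its own.
Subsequence A: 8, 16, 32, 64, 128, 256 (powers of 2).
Subsequence B: 1, 4, 9, ?, 25, 36 (perfect squares starting at 1²).
Subsequence C: 25, 25, 25, 25, 25 (always 25).
Subsequence B's pattern makes the blank 16.

16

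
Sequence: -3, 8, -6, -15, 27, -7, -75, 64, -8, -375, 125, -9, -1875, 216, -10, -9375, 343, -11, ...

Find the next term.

-46875

The terms cycle through 3 interleaved subsequences.
Subsequence A: -3, -15, -75, -375, -1875, -9375 (geometric, ×5 each step).
Subsequence B: 8, 27, 64, 125, 216, 343 (perfect cubes starting at 2³).
Subsequence C: -6, -7, -8, -9, -10, -11 (arithmetic with common difference −1).
Position 19 falls in subsequence A as its term 7, giving -46875.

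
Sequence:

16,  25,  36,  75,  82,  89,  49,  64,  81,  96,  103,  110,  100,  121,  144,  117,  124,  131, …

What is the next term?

Positions follow the repeating pattern AAABBB; grouping by letter gives 2 tracks.
Stream A: 16, 25, 36, 49, 64, 81, 100, 121, 144. Consecutive squares n² from n = 4.
Stream B: 75, 82, 89, 96, 103, 110, 117, 124, 131. Linear: a_n = 68 + 7·n.
Position 19 → stream A, term 10 = 169.

169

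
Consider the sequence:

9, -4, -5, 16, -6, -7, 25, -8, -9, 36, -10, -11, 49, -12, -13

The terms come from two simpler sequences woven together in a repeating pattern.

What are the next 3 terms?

Positions follow the repeating pattern ABB; grouping by letter gives 2 tracks.
Subsequence A is 9, 16, 25, 36, 49, which is perfect squares starting at 3².
Subsequence B is -4, -5, -6, -7, -8, -9, -10, -11, -12, -13, which is arithmetic, step −1.
Position 16 falls in subsequence A as its term 6, giving 64.
Position 17 falls in subsequence B as its term 11, giving -14.
Term 18 comes from subsequence B (its 12th entry): -15.

64, -14, -15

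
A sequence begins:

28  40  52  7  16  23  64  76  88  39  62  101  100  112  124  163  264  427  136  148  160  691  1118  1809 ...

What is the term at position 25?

Reading positions in blocks of 6 reveals the pattern AAABBB — 2 tracks woven together.
Subsequence A: 28, 40, 52, 64, 76, 88, 100, 112, 124, 136, 148, 160 — adding 12 each time.
Subsequence B: 7, 16, 23, 39, 62, 101, 163, 264, 427, 691, 1118, 1809 — a Fibonacci-like recurrence a_n = a_{n-1} + a_{n-2}.
Term 25 comes from subsequence A (its 13th entry): 172.

172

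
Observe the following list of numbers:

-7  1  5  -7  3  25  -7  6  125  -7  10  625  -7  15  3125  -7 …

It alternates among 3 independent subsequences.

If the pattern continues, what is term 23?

36

Taking every 3rd term gives 3 separate tracks.
Track A is -7, -7, -7, -7, -7, -7, which is constant -7.
Track B is 1, 3, 6, 10, 15, which is triangular numbers starting at T_1.
Track C is 5, 25, 125, 625, 3125, which is powers 5^1, 5^2, 5^3, ….
Position 23 → track B, term 8 = 36.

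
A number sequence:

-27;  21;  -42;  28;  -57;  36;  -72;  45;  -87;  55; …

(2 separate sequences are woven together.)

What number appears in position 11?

Taking every 2nd term gives 2 separate tracks.
Stream A = -27, -42, -57, -72, -87: arithmetic, step −15.
Stream B = 21, 28, 36, 45, 55: triangular numbers n(n+1)/2 for n = 6, 7, ….
Position 11 falls in stream A as its term 6, giving -102.

-102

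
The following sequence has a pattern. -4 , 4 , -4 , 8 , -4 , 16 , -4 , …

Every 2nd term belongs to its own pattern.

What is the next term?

32

The terms cycle through 2 interleaved subsequences.
Stream A: -4, -4, -4, -4. The constant sequence -4.
Stream B: 4, 8, 16. Successive powers of 2.
Position 8 → stream B, term 4 = 32.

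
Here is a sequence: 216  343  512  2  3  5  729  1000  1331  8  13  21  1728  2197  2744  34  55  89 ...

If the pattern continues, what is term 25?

Positions follow the repeating pattern AAABBB; grouping by letter gives 2 tracks.
Stream A: 216, 343, 512, 729, 1000, 1331, 1728, 2197, 2744 — perfect cubes starting at 6³.
Stream B: 2, 3, 5, 8, 13, 21, 34, 55, 89 — each term equals the sum of the previous two.
Position 25 falls in stream A as its term 13, giving 5832.

5832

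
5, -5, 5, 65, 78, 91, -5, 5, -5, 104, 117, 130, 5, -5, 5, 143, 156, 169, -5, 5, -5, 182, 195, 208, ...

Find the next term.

Reading positions in blocks of 6 reveals the pattern AAABBB — 2 tracks woven together.
Stream A = 5, -5, 5, -5, 5, -5, 5, -5, 5, -5, 5, -5: oscillating between 5 and -5.
Stream B = 65, 78, 91, 104, 117, 130, 143, 156, 169, 182, 195, 208: adding 13 each time.
Position 25 falls in stream A as its term 13, giving 5.

5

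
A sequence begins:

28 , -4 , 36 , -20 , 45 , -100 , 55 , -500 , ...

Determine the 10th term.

-2500

The terms cycle through 2 interleaved subsequences.
Track A: 28, 36, 45, 55 (triangular numbers n(n+1)/2 for n = 7, 8, …).
Track B: -4, -20, -100, -500 (a geometric progression (common ratio 5)).
Term 10 comes from track B (its 5th entry): -2500.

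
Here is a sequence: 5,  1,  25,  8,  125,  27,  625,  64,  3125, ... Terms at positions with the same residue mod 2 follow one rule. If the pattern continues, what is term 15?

The terms cycle through 2 interleaved subsequences.
Track A: 5, 25, 125, 625, 3125 (a geometric progression (common ratio 5)).
Track B: 1, 8, 27, 64 (the cubes 1³, 2³, 3³, …).
Position 15 → track A, term 8 = 390625.

390625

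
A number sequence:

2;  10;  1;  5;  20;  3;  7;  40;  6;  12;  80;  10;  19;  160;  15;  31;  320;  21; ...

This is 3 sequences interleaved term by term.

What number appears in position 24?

Read the sequence 3 terms at a time; column i is its own pattern.
Track A: 2, 5, 7, 12, 19, 31 (each term equals the sum of the previous two).
Track B: 10, 20, 40, 80, 160, 320 (multiplying by 2 each time).
Track C: 1, 3, 6, 10, 15, 21 (the triangular numbers T_1, T_2, …).
The 24th slot belongs to track C; its 8th term is 36.

36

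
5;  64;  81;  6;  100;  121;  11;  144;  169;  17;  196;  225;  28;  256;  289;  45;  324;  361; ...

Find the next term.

73

Reading positions in blocks of 3 reveals the pattern ABB — 2 tracks woven together.
Subsequence A: 5, 6, 11, 17, 28, 45 (a Fibonacci-like recurrence a_n = a_{n-1} + a_{n-2}).
Subsequence B: 64, 81, 100, 121, 144, 169, 196, 225, 256, 289, 324, 361 (consecutive squares n² from n = 8).
Position 19 falls in subsequence A as its term 7, giving 73.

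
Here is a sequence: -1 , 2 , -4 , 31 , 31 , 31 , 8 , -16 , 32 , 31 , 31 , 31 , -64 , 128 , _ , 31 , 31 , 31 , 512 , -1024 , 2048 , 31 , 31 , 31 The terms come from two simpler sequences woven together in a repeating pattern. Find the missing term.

The slot pattern repeats as AAABBB (period 6), so there are 2 interleaved tracks.
Track A is -1, 2, -4, 8, -16, 32, -64, 128, ?, 512, -1024, 2048, which is geometric, ×-2 each step.
Track B is 31, 31, 31, 31, 31, 31, 31, 31, 31, 31, 31, 31, which is the constant sequence 31.
So the missing entry in track A is -256.

-256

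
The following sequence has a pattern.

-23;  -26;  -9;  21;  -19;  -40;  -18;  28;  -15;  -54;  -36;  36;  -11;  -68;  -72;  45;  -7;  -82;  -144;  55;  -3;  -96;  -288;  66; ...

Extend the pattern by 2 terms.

1, -110

Taking every 4th term gives 4 separate tracks.
Track A is -23, -19, -15, -11, -7, -3, which is linear: a_n = -27 + 4·n.
Track B is -26, -40, -54, -68, -82, -96, which is linear: a_n = -12 − 14·n.
Track C is -9, -18, -36, -72, -144, -288, which is geometric with ratio 2.
Track D is 21, 28, 36, 45, 55, 66, which is the triangular numbers T_6, T_7, ….
Position 25 → track A, term 7 = 1.
Position 26 → track B, term 7 = -110.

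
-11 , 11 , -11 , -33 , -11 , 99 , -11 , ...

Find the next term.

-297

Positions 1, 3, 5, … form one subsequence and positions 2, 4, 6, … form another.
Track A = -11, -11, -11, -11: the constant sequence -11.
Track B = 11, -33, 99: geometric with ratio -3.
Position 8 falls in track B as its term 4, giving -297.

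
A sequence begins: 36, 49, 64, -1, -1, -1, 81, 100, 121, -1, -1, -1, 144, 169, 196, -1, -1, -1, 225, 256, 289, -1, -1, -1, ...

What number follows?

324

Positions follow the repeating pattern AAABBB; grouping by letter gives 2 tracks.
Stream A = 36, 49, 64, 81, 100, 121, 144, 169, 196, 225, 256, 289: perfect squares starting at 6².
Stream B = -1, -1, -1, -1, -1, -1, -1, -1, -1, -1, -1, -1: always -1.
Position 25 falls in stream A as its term 13, giving 324.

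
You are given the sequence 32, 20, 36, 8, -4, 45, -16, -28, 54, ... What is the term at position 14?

The slot pattern repeats as AAB (period 3), so there are 2 interleaved tracks.
Stream A: 32, 20, 8, -4, -16, -28 — arithmetic, step −12.
Stream B: 36, 45, 54 — linear: a_n = 27 + 9·n.
Position 14 → stream A, term 10 = -76.

-76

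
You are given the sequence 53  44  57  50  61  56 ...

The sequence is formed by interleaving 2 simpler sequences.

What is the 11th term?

73

Split by position mod 2 into 2 tracks.
Stream A is 53, 57, 61, which is linear: a_n = 49 + 4·n.
Stream B is 44, 50, 56, which is arithmetic with common difference +6.
Term 11 comes from stream A (its 6th entry): 73.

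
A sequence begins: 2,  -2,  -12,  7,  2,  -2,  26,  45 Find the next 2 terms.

2, -2

Reading positions in blocks of 4 reveals the pattern AABB — 2 tracks woven together.
Track A = 2, -2, 2, -2: oscillating between 2 and -2.
Track B = -12, 7, 26, 45: arithmetic, step +19.
Position 9 → track A, term 5 = 2.
Term 10 comes from track A (its 6th entry): -2.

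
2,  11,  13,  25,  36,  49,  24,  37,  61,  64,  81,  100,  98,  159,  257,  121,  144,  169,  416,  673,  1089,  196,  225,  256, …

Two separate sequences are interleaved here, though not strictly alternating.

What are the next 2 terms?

Positions follow the repeating pattern AAABBB; grouping by letter gives 2 tracks.
Subsequence A: 2, 11, 13, 24, 37, 61, 98, 159, 257, 416, 673, 1089. Fibonacci-style (each term is the sum of the two before it).
Subsequence B: 25, 36, 49, 64, 81, 100, 121, 144, 169, 196, 225, 256. The squares 5², 6², 7², ….
Position 25 falls in subsequence A as its term 13, giving 1762.
Position 26 → subsequence A, term 14 = 2851.

1762, 2851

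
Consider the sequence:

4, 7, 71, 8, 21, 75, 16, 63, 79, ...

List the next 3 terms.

32, 189, 83

Taking every 3rd term gives 3 separate tracks.
Subsequence A: 4, 8, 16 — powers 2^2, 2^3, 2^4, ….
Subsequence B: 7, 21, 63 — a geometric progression (common ratio 3).
Subsequence C: 71, 75, 79 — linear: a_n = 67 + 4·n.
Term 10 comes from subsequence A (its 4th entry): 32.
Position 11 falls in subsequence B as its term 4, giving 189.
Position 12 → subsequence C, term 4 = 83.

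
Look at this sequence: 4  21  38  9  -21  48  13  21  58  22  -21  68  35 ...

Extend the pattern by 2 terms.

21, 78

Split by position mod 3: positions 1, 4, 7, … form one track, and each other residue class forms its own.
Subsequence A = 4, 9, 13, 22, 35: Fibonacci-style (each term is the sum of the two before it).
Subsequence B = 21, -21, 21, -21: alternating ±21.
Subsequence C = 38, 48, 58, 68: adding 10 each time.
Position 14 falls in subsequence B as its term 5, giving 21.
Position 15 → subsequence C, term 5 = 78.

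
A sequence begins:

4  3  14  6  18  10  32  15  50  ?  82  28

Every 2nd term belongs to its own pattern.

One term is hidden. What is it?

The terms cycle through 2 interleaved subsequences.
Track A: 4, 14, 18, 32, 50, 82 (Fibonacci-style (each term is the sum of the two before it)).
Track B: 3, 6, 10, 15, ?, 28 (the triangular numbers T_2, T_3, …).
The gap is track B's term 5; the rule gives 21.

21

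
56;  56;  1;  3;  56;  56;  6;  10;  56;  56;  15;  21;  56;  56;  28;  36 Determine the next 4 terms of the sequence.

The slot pattern repeats as AABB (period 4), so there are 2 interleaved tracks.
Stream A is 56, 56, 56, 56, 56, 56, 56, 56, which is the constant sequence 56.
Stream B is 1, 3, 6, 10, 15, 21, 28, 36, which is triangular numbers n(n+1)/2 for n = 1, 2, ….
Position 17 falls in stream A as its term 9, giving 56.
The 18th slot belongs to stream A; its 10th term is 56.
Term 19 comes from stream B (its 9th entry): 45.
The 20th slot belongs to stream B; its 10th term is 55.

56, 56, 45, 55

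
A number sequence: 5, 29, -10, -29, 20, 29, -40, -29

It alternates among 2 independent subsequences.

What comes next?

80

Taking every 2nd term gives 2 separate tracks.
Subsequence A: 5, -10, 20, -40 (a geometric progression (common ratio -2)).
Subsequence B: 29, -29, 29, -29 (alternating ±29).
Position 9 falls in subsequence A as its term 5, giving 80.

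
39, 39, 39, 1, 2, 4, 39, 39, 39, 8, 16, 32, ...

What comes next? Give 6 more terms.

The slot pattern repeats as AAABBB (period 6), so there are 2 interleaved tracks.
Stream A = 39, 39, 39, 39, 39, 39: the constant sequence 39.
Stream B = 1, 2, 4, 8, 16, 32: powers of 2.
The 13th slot belongs to stream A; its 7th term is 39.
Position 14 → stream A, term 8 = 39.
Term 15 comes from stream A (its 9th entry): 39.
The 16th slot belongs to stream B; its 7th term is 64.
Position 17 falls in stream B as its term 8, giving 128.
The 18th slot belongs to stream B; its 9th term is 256.

39, 39, 39, 64, 128, 256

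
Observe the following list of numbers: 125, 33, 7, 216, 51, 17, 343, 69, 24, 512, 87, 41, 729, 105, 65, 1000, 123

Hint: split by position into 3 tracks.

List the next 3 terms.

106, 1331, 141

Taking every 3rd term gives 3 separate tracks.
Track A: 125, 216, 343, 512, 729, 1000 — perfect cubes starting at 5³.
Track B: 33, 51, 69, 87, 105, 123 — arithmetic with common difference +18.
Track C: 7, 17, 24, 41, 65 — Fibonacci-style (each term is the sum of the two before it).
Position 18 falls in track C as its term 6, giving 106.
Position 19 falls in track A as its term 7, giving 1331.
Position 20 falls in track B as its term 7, giving 141.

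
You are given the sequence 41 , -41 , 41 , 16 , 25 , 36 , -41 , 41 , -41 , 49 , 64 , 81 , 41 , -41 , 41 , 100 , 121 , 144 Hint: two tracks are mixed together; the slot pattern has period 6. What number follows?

Positions follow the repeating pattern AAABBB; grouping by letter gives 2 tracks.
Stream A = 41, -41, 41, -41, 41, -41, 41, -41, 41: alternating ±41.
Stream B = 16, 25, 36, 49, 64, 81, 100, 121, 144: perfect squares starting at 4².
Term 19 comes from stream A (its 10th entry): -41.

-41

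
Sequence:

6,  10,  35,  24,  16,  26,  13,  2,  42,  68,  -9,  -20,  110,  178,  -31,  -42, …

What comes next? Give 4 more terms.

288, 466, -53, -64

Reading positions in blocks of 4 reveals the pattern AABB — 2 tracks woven together.
Track A is 6, 10, 16, 26, 42, 68, 110, 178, which is each term equals the sum of the previous two.
Track B is 35, 24, 13, 2, -9, -20, -31, -42, which is arithmetic with common difference −11.
Position 17 falls in track A as its term 9, giving 288.
Position 18 → track A, term 10 = 466.
Term 19 comes from track B (its 9th entry): -53.
Term 20 comes from track B (its 10th entry): -64.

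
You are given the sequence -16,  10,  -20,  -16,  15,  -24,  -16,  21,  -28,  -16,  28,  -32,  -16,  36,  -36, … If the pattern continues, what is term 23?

Split by position mod 3: positions 1, 4, 7, … form one track, and each other residue class forms its own.
Track A: -16, -16, -16, -16, -16 (always -16).
Track B: 10, 15, 21, 28, 36 (the triangular numbers T_4, T_5, …).
Track C: -20, -24, -28, -32, -36 (linear: a_n = -16 − 4·n).
The 23rd slot belongs to track B; its 8th term is 66.

66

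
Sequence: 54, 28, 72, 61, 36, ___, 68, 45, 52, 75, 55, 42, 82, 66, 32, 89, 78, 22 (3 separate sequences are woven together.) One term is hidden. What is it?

Split by position mod 3: positions 1, 4, 7, … form one track, and each other residue class forms its own.
Subsequence A: 54, 61, 68, 75, 82, 89. Adding 7 each time.
Subsequence B: 28, 36, 45, 55, 66, 78. Triangular numbers n(n+1)/2 for n = 7, 8, ….
Subsequence C: 72, ?, 52, 42, 32, 22. Arithmetic, step −10.
The gap is subsequence C's term 2; the rule gives 62.

62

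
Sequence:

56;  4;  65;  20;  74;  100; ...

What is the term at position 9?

92

Split by position mod 2 into 2 tracks.
Subsequence A: 56, 65, 74 (linear: a_n = 47 + 9·n).
Subsequence B: 4, 20, 100 (geometric with ratio 5).
Position 9 → subsequence A, term 5 = 92.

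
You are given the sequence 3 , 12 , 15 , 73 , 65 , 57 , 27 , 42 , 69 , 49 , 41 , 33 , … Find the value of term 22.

1

Reading positions in blocks of 6 reveals the pattern AAABBB — 2 tracks woven together.
Subsequence A = 3, 12, 15, 27, 42, 69: Fibonacci-style (each term is the sum of the two before it).
Subsequence B = 73, 65, 57, 49, 41, 33: arithmetic with common difference −8.
Term 22 comes from subsequence B (its 10th entry): 1.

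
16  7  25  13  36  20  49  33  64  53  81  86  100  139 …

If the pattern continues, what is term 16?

Odd-indexed and even-indexed terms follow separate rules.
Stream A: 16, 25, 36, 49, 64, 81, 100 — perfect squares starting at 4².
Stream B: 7, 13, 20, 33, 53, 86, 139 — Fibonacci-style (each term is the sum of the two before it).
The 16th slot belongs to stream B; its 8th term is 225.

225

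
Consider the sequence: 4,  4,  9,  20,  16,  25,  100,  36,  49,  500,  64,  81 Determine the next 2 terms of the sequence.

Positions follow the repeating pattern ABB; grouping by letter gives 2 tracks.
Track A is 4, 20, 100, 500, which is geometric, ×5 each step.
Track B is 4, 9, 16, 25, 36, 49, 64, 81, which is consecutive squares n² from n = 2.
Term 13 comes from track A (its 5th entry): 2500.
Term 14 comes from track B (its 9th entry): 100.

2500, 100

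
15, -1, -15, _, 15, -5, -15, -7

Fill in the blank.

-3

Positions 1, 3, 5, … form one subsequence and positions 2, 4, 6, … form another.
Subsequence A: 15, -15, 15, -15 — oscillating between 15 and -15.
Subsequence B: -1, ?, -5, -7 — linear: a_n = 1 − 2·n.
The gap is subsequence B's term 2; the rule gives -3.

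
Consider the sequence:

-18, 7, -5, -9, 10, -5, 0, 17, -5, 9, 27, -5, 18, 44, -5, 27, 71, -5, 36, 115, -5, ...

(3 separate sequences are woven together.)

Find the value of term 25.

The terms cycle through 3 interleaved subsequences.
Track A: -18, -9, 0, 9, 18, 27, 36 — adding 9 each time.
Track B: 7, 10, 17, 27, 44, 71, 115 — each term equals the sum of the previous two.
Track C: -5, -5, -5, -5, -5, -5, -5 — the constant sequence -5.
Term 25 comes from track A (its 9th entry): 54.

54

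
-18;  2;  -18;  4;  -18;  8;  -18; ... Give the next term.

Split by position mod 2 into 2 tracks.
Stream A: -18, -18, -18, -18 (the constant sequence -18).
Stream B: 2, 4, 8 (powers 2^1, 2^2, 2^3, …).
The 8th slot belongs to stream B; its 4th term is 16.

16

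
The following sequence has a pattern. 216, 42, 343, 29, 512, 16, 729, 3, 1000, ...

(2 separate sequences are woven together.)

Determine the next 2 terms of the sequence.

-10, 1331

Split by position mod 2 into 2 tracks.
Track A = 216, 343, 512, 729, 1000: the cubes 6³, 7³, 8³, ….
Track B = 42, 29, 16, 3: arithmetic, step −13.
Position 10 falls in track B as its term 5, giving -10.
Term 11 comes from track A (its 6th entry): 1331.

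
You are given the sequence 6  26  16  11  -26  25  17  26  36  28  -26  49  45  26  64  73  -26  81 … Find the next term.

Split by position mod 3 into 3 tracks.
Stream A: 6, 11, 17, 28, 45, 73 (each term equals the sum of the previous two).
Stream B: 26, -26, 26, -26, 26, -26 (the oscillation 26·(−1)^(n+1)).
Stream C: 16, 25, 36, 49, 64, 81 (the squares 4², 5², 6², …).
Term 19 comes from stream A (its 7th entry): 118.

118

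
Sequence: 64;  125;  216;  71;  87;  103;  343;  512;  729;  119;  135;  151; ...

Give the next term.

1000

The slot pattern repeats as AAABBB (period 6), so there are 2 interleaved tracks.
Track A: 64, 125, 216, 343, 512, 729 — consecutive cubes n³ from n = 4.
Track B: 71, 87, 103, 119, 135, 151 — linear: a_n = 55 + 16·n.
The 13th slot belongs to track A; its 7th term is 1000.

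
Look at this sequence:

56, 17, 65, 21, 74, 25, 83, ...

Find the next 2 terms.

29, 92

Split by position mod 2 into 2 tracks.
Track A: 56, 65, 74, 83 (linear: a_n = 47 + 9·n).
Track B: 17, 21, 25 (linear: a_n = 13 + 4·n).
Term 8 comes from track B (its 4th entry): 29.
Position 9 → track A, term 5 = 92.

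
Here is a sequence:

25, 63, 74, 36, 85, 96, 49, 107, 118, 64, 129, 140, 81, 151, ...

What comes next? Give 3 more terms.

Positions follow the repeating pattern ABB; grouping by letter gives 2 tracks.
Track A: 25, 36, 49, 64, 81 (the squares 5², 6², 7², …).
Track B: 63, 74, 85, 96, 107, 118, 129, 140, 151 (adding 11 each time).
Term 15 comes from track B (its 10th entry): 162.
Term 16 comes from track A (its 6th entry): 100.
Term 17 comes from track B (its 11th entry): 173.

162, 100, 173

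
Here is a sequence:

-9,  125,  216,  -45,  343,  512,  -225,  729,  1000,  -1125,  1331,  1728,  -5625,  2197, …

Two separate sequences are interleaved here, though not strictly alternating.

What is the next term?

The slot pattern repeats as ABB (period 3), so there are 2 interleaved tracks.
Track A: -9, -45, -225, -1125, -5625 (multiplying by 5 each time).
Track B: 125, 216, 343, 512, 729, 1000, 1331, 1728, 2197 (perfect cubes starting at 5³).
The 15th slot belongs to track B; its 10th term is 2744.

2744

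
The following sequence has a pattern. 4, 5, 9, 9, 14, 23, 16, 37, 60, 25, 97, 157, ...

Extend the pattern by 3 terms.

36, 254, 411

The slot pattern repeats as ABB (period 3), so there are 2 interleaved tracks.
Track A = 4, 9, 16, 25: perfect squares starting at 2².
Track B = 5, 9, 14, 23, 37, 60, 97, 157: each term equals the sum of the previous two.
Position 13 → track A, term 5 = 36.
Position 14 → track B, term 9 = 254.
Position 15 → track B, term 10 = 411.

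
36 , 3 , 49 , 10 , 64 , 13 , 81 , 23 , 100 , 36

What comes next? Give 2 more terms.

The terms cycle through 2 interleaved subsequences.
Subsequence A = 36, 49, 64, 81, 100: perfect squares starting at 6².
Subsequence B = 3, 10, 13, 23, 36: each term equals the sum of the previous two.
Term 11 comes from subsequence A (its 6th entry): 121.
The 12th slot belongs to subsequence B; its 6th term is 59.

121, 59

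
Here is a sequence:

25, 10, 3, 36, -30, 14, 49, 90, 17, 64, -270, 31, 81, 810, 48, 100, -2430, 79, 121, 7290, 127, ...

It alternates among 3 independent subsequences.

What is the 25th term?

169

Split by position mod 3 into 3 tracks.
Subsequence A is 25, 36, 49, 64, 81, 100, 121, which is consecutive squares n² from n = 5.
Subsequence B is 10, -30, 90, -270, 810, -2430, 7290, which is a geometric progression (common ratio -3).
Subsequence C is 3, 14, 17, 31, 48, 79, 127, which is Fibonacci-style (each term is the sum of the two before it).
Position 25 → subsequence A, term 9 = 169.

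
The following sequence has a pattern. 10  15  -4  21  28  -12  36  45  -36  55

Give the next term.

66

Reading positions in blocks of 3 reveals the pattern AAB — 2 tracks woven together.
Track A: 10, 15, 21, 28, 36, 45, 55 (triangular numbers n(n+1)/2 for n = 4, 5, …).
Track B: -4, -12, -36 (multiplying by 3 each time).
Term 11 comes from track A (its 8th entry): 66.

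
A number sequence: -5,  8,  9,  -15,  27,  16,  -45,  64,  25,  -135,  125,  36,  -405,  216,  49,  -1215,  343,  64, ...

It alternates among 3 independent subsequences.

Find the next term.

Taking every 3rd term gives 3 separate tracks.
Subsequence A: -5, -15, -45, -135, -405, -1215 — geometric, ×3 each step.
Subsequence B: 8, 27, 64, 125, 216, 343 — consecutive cubes n³ from n = 2.
Subsequence C: 9, 16, 25, 36, 49, 64 — the squares 3², 4², 5², ….
Position 19 → subsequence A, term 7 = -3645.

-3645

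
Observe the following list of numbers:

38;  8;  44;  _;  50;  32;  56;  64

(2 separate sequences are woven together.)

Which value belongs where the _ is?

16

Positions 1, 3, 5, … form one subsequence and positions 2, 4, 6, … form another.
Subsequence A: 38, 44, 50, 56 (linear: a_n = 32 + 6·n).
Subsequence B: 8, ?, 32, 64 (geometric with ratio 2).
Filling subsequence B at index 2 by its rule yields 16.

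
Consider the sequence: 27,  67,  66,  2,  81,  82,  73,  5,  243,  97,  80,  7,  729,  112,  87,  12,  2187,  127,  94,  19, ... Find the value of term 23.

101

Split by position mod 4: positions 1, 5, 9, … form one track, and each other residue class forms its own.
Track A: 27, 81, 243, 729, 2187 (powers of 3).
Track B: 67, 82, 97, 112, 127 (arithmetic with common difference +15).
Track C: 66, 73, 80, 87, 94 (adding 7 each time).
Track D: 2, 5, 7, 12, 19 (each term equals the sum of the previous two).
Position 23 falls in track C as its term 6, giving 101.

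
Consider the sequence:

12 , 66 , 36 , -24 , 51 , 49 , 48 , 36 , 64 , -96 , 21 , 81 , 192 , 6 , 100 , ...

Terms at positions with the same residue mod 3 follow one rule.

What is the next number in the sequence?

The terms cycle through 3 interleaved subsequences.
Track A: 12, -24, 48, -96, 192 (geometric with ratio -2).
Track B: 66, 51, 36, 21, 6 (subtracting 15 each time).
Track C: 36, 49, 64, 81, 100 (the squares 6², 7², 8², …).
Term 16 comes from track A (its 6th entry): -384.

-384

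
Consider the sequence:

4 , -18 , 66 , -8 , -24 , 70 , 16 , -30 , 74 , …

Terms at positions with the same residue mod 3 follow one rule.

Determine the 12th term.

78

Taking every 3rd term gives 3 separate tracks.
Stream A: 4, -8, 16. A geometric progression (common ratio -2).
Stream B: -18, -24, -30. Subtracting 6 each time.
Stream C: 66, 70, 74. Adding 4 each time.
The 12th slot belongs to stream C; its 4th term is 78.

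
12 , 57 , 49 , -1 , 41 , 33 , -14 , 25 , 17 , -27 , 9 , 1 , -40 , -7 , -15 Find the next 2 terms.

-53, -23

Reading positions in blocks of 3 reveals the pattern ABB — 2 tracks woven together.
Track A: 12, -1, -14, -27, -40. Subtracting 13 each time.
Track B: 57, 49, 41, 33, 25, 17, 9, 1, -7, -15. Subtracting 8 each time.
The 16th slot belongs to track A; its 6th term is -53.
Position 17 → track B, term 11 = -23.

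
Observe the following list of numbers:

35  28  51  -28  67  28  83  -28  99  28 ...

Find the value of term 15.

147

The terms cycle through 2 interleaved subsequences.
Track A: 35, 51, 67, 83, 99 (arithmetic, step +16).
Track B: 28, -28, 28, -28, 28 (alternating ±28).
Position 15 → track A, term 8 = 147.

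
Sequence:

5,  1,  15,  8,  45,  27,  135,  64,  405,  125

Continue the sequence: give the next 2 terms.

1215, 216

Taking every 2nd term gives 2 separate tracks.
Subsequence A: 5, 15, 45, 135, 405. Multiplying by 3 each time.
Subsequence B: 1, 8, 27, 64, 125. Consecutive cubes n³ from n = 1.
Term 11 comes from subsequence A (its 6th entry): 1215.
Position 12 → subsequence B, term 6 = 216.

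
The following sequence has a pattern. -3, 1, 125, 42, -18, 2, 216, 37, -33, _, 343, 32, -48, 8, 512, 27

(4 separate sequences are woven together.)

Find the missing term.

Taking every 4th term gives 4 separate tracks.
Subsequence A = -3, -18, -33, -48: arithmetic with common difference −15.
Subsequence B = 1, 2, ?, 8: powers of 2.
Subsequence C = 125, 216, 343, 512: perfect cubes starting at 5³.
Subsequence D = 42, 37, 32, 27: arithmetic with common difference −5.
Filling subsequence B at index 3 by its rule yields 4.

4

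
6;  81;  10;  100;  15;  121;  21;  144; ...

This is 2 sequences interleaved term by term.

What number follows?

The terms cycle through 2 interleaved subsequences.
Track A: 6, 10, 15, 21 (the triangular numbers T_3, T_4, …).
Track B: 81, 100, 121, 144 (the squares 9², 10², 11², …).
Position 9 → track A, term 5 = 28.

28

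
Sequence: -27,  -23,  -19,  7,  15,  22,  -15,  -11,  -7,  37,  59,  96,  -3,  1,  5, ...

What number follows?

155

Reading positions in blocks of 6 reveals the pattern AAABBB — 2 tracks woven together.
Stream A: -27, -23, -19, -15, -11, -7, -3, 1, 5 (linear: a_n = -31 + 4·n).
Stream B: 7, 15, 22, 37, 59, 96 (Fibonacci-style (each term is the sum of the two before it)).
Position 16 falls in stream B as its term 7, giving 155.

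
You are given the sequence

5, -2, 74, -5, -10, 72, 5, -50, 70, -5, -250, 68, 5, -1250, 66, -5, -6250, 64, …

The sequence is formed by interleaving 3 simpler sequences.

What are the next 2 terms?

5, -31250

Split by position mod 3 into 3 tracks.
Track A is 5, -5, 5, -5, 5, -5, which is alternating ±5.
Track B is -2, -10, -50, -250, -1250, -6250, which is geometric, ×5 each step.
Track C is 74, 72, 70, 68, 66, 64, which is linear: a_n = 76 − 2·n.
Term 19 comes from track A (its 7th entry): 5.
The 20th slot belongs to track B; its 7th term is -31250.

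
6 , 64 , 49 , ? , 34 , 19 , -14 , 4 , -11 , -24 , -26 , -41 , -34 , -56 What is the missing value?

-4

Reading positions in blocks of 3 reveals the pattern ABB — 2 tracks woven together.
Track A: 6, ?, -14, -24, -34 — arithmetic with common difference −10.
Track B: 64, 49, 34, 19, 4, -11, -26, -41, -56 — arithmetic, step −15.
Track A's pattern makes the blank -4.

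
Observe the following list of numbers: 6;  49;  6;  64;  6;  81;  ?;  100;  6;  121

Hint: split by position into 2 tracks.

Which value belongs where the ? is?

6

Odd-indexed and even-indexed terms follow separate rules.
Track A: 6, 6, 6, ?, 6 (constant 6).
Track B: 49, 64, 81, 100, 121 (the squares 7², 8², 9², …).
Track A's pattern makes the blank 6.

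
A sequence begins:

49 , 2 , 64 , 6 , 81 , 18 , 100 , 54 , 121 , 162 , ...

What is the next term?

144

Split by position mod 2 into 2 tracks.
Track A: 49, 64, 81, 100, 121. Consecutive squares n² from n = 7.
Track B: 2, 6, 18, 54, 162. Geometric with ratio 3.
Position 11 → track A, term 6 = 144.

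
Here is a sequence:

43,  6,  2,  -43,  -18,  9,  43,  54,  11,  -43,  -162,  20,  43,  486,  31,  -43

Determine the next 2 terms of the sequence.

-1458, 51

The terms cycle through 3 interleaved subsequences.
Subsequence A is 43, -43, 43, -43, 43, -43, which is alternating ±43.
Subsequence B is 6, -18, 54, -162, 486, which is multiplying by -3 each time.
Subsequence C is 2, 9, 11, 20, 31, which is a Fibonacci-like recurrence a_n = a_{n-1} + a_{n-2}.
Position 17 falls in subsequence B as its term 6, giving -1458.
The 18th slot belongs to subsequence C; its 6th term is 51.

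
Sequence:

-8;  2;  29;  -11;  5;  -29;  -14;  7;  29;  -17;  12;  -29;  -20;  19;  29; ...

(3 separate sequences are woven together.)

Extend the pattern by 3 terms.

Read the sequence 3 terms at a time; column i is its own pattern.
Track A is -8, -11, -14, -17, -20, which is arithmetic with common difference −3.
Track B is 2, 5, 7, 12, 19, which is each term equals the sum of the previous two.
Track C is 29, -29, 29, -29, 29, which is oscillating between 29 and -29.
The 16th slot belongs to track A; its 6th term is -23.
Position 17 falls in track B as its term 6, giving 31.
Term 18 comes from track C (its 6th entry): -29.

-23, 31, -29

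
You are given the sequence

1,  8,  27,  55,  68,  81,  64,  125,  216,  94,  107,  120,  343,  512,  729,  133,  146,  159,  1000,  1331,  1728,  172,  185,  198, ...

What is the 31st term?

4096

The slot pattern repeats as AAABBB (period 6), so there are 2 interleaved tracks.
Track A: 1, 8, 27, 64, 125, 216, 343, 512, 729, 1000, 1331, 1728. Consecutive cubes n³ from n = 1.
Track B: 55, 68, 81, 94, 107, 120, 133, 146, 159, 172, 185, 198. Adding 13 each time.
Position 31 falls in track A as its term 16, giving 4096.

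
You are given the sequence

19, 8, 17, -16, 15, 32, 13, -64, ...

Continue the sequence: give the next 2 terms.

11, 128

Positions 1, 3, 5, … form one subsequence and positions 2, 4, 6, … form another.
Track A is 19, 17, 15, 13, which is linear: a_n = 21 − 2·n.
Track B is 8, -16, 32, -64, which is geometric, ×-2 each step.
Term 9 comes from track A (its 5th entry): 11.
Position 10 → track B, term 5 = 128.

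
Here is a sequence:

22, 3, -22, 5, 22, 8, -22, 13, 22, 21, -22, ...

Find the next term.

34

Positions 1, 3, 5, … form one subsequence and positions 2, 4, 6, … form another.
Track A is 22, -22, 22, -22, 22, -22, which is alternating ±22.
Track B is 3, 5, 8, 13, 21, which is each term equals the sum of the previous two.
The 12th slot belongs to track B; its 6th term is 34.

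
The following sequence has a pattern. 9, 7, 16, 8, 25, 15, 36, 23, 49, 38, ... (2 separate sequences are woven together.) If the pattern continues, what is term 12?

61

Odd-indexed and even-indexed terms follow separate rules.
Stream A: 9, 16, 25, 36, 49 (perfect squares starting at 3²).
Stream B: 7, 8, 15, 23, 38 (Fibonacci-style (each term is the sum of the two before it)).
The 12th slot belongs to stream B; its 6th term is 61.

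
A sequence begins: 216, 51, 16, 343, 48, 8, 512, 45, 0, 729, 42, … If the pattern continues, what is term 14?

Split by position mod 3 into 3 tracks.
Track A: 216, 343, 512, 729. The cubes 6³, 7³, 8³, ….
Track B: 51, 48, 45, 42. Linear: a_n = 54 − 3·n.
Track C: 16, 8, 0. Arithmetic with common difference −8.
Position 14 → track B, term 5 = 39.

39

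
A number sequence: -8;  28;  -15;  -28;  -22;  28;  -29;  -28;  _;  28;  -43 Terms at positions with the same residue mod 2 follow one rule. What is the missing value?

-36

The terms cycle through 2 interleaved subsequences.
Track A = -8, -15, -22, -29, ?, -43: linear: a_n = -1 − 7·n.
Track B = 28, -28, 28, -28, 28: the oscillation 28·(−1)^(n+1).
Track A's pattern makes the blank -36.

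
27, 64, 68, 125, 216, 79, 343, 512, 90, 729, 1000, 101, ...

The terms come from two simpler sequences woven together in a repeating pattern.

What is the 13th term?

1331

The slot pattern repeats as AAB (period 3), so there are 2 interleaved tracks.
Subsequence A: 27, 64, 125, 216, 343, 512, 729, 1000 — the cubes 3³, 4³, 5³, ….
Subsequence B: 68, 79, 90, 101 — adding 11 each time.
Position 13 → subsequence A, term 9 = 1331.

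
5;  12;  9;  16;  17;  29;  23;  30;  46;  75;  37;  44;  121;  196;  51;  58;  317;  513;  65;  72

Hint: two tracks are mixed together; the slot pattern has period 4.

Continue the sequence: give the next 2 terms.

Positions follow the repeating pattern AABB; grouping by letter gives 2 tracks.
Stream A is 5, 12, 17, 29, 46, 75, 121, 196, 317, 513, which is each term equals the sum of the previous two.
Stream B is 9, 16, 23, 30, 37, 44, 51, 58, 65, 72, which is arithmetic with common difference +7.
Position 21 → stream A, term 11 = 830.
Position 22 → stream A, term 12 = 1343.

830, 1343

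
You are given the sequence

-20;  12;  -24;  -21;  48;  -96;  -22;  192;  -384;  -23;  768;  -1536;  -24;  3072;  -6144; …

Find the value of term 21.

-98304

Reading positions in blocks of 3 reveals the pattern ABB — 2 tracks woven together.
Track A is -20, -21, -22, -23, -24, which is linear: a_n = -19 − n.
Track B is 12, -24, 48, -96, 192, -384, 768, -1536, 3072, -6144, which is multiplying by -2 each time.
Position 21 → track B, term 14 = -98304.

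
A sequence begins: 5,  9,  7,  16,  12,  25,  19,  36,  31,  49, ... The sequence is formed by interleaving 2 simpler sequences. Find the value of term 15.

131

Positions 1, 3, 5, … form one subsequence and positions 2, 4, 6, … form another.
Track A: 5, 7, 12, 19, 31 (a Fibonacci-like recurrence a_n = a_{n-1} + a_{n-2}).
Track B: 9, 16, 25, 36, 49 (perfect squares starting at 3²).
Position 15 falls in track A as its term 8, giving 131.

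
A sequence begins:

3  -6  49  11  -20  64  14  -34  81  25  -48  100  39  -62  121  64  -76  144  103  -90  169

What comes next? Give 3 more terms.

167, -104, 196

Split by position mod 3: positions 1, 4, 7, … form one track, and each other residue class forms its own.
Track A: 3, 11, 14, 25, 39, 64, 103. A Fibonacci-like recurrence a_n = a_{n-1} + a_{n-2}.
Track B: -6, -20, -34, -48, -62, -76, -90. Arithmetic with common difference −14.
Track C: 49, 64, 81, 100, 121, 144, 169. Perfect squares starting at 7².
The 22nd slot belongs to track A; its 8th term is 167.
Position 23 falls in track B as its term 8, giving -104.
Position 24 → track C, term 8 = 196.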